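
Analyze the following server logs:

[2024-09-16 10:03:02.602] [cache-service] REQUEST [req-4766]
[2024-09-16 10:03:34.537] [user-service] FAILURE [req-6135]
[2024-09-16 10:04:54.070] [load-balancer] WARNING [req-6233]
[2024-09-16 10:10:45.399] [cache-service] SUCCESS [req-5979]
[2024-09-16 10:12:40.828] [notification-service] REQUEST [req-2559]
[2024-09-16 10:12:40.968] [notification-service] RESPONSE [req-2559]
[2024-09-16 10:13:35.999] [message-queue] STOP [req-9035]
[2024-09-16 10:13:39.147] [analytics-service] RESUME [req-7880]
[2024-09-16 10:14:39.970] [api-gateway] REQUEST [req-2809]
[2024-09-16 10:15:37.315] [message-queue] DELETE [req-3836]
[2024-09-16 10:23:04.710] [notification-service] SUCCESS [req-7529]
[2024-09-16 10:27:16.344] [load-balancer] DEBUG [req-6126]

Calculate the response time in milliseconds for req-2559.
140

To calculate latency:

1. Find REQUEST with id req-2559: 2024-09-16 10:12:40.828
2. Find RESPONSE with id req-2559: 2024-09-16 10:12:40.968
3. Latency: 2024-09-16 10:12:40.968 - 2024-09-16 10:12:40.828 = 140ms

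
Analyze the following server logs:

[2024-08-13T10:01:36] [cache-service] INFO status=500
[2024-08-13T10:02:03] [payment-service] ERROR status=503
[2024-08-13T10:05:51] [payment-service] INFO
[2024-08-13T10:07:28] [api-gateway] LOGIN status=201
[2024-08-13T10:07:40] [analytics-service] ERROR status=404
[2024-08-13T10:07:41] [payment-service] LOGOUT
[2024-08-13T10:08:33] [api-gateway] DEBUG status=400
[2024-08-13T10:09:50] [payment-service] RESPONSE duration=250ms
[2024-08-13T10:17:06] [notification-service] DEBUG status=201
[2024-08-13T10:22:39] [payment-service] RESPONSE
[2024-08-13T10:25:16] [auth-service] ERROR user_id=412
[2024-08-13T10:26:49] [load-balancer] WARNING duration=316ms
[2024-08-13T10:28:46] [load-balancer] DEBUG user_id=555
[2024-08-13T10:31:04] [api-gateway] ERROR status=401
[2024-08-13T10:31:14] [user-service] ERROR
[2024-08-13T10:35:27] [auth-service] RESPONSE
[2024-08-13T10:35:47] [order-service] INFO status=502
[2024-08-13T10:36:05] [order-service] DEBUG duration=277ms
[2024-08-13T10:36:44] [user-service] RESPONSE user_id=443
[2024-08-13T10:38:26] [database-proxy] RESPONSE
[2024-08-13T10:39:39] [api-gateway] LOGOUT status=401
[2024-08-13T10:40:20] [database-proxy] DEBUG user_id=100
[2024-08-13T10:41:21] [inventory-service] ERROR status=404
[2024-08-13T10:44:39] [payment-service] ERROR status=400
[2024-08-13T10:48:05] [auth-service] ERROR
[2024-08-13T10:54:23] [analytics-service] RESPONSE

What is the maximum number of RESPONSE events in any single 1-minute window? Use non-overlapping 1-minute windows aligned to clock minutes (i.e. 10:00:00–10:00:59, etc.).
1

To find the burst window:

1. Divide the log period into non-overlapping 1-minute windows starting at 10:00
2. Count RESPONSE events in each window
3. Find the window with maximum count
4. Maximum events in a window: 1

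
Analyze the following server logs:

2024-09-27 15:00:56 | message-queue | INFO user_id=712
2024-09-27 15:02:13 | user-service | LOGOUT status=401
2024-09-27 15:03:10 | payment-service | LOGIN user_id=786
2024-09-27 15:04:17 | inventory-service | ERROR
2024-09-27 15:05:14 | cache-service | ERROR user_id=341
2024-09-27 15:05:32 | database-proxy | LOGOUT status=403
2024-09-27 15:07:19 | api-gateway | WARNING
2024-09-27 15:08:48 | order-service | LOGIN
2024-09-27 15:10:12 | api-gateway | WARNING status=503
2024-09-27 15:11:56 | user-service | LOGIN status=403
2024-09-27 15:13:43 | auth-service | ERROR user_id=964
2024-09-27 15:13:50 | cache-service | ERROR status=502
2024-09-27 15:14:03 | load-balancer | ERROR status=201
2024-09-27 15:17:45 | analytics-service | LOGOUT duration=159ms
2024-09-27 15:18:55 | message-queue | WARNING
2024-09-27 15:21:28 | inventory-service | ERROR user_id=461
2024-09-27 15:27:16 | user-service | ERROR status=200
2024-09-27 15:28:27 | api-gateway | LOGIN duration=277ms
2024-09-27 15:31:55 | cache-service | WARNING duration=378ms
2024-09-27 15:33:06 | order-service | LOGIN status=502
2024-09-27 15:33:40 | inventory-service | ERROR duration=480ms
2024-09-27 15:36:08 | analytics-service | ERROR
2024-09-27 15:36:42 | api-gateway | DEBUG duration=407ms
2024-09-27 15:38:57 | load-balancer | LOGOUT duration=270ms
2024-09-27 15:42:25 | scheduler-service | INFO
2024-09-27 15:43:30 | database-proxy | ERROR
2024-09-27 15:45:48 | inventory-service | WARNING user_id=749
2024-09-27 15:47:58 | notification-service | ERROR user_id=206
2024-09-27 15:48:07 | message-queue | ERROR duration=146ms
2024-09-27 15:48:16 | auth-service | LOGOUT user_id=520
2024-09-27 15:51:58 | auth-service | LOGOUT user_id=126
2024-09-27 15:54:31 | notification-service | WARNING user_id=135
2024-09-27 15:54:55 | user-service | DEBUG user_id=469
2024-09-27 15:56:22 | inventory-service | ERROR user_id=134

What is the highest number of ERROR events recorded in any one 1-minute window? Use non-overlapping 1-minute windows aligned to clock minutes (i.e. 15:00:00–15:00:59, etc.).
2

To find the burst window:

1. Divide the log period into non-overlapping 1-minute windows starting at 15:00
2. Count ERROR events in each window
3. Find the window with maximum count
4. Maximum events in a window: 2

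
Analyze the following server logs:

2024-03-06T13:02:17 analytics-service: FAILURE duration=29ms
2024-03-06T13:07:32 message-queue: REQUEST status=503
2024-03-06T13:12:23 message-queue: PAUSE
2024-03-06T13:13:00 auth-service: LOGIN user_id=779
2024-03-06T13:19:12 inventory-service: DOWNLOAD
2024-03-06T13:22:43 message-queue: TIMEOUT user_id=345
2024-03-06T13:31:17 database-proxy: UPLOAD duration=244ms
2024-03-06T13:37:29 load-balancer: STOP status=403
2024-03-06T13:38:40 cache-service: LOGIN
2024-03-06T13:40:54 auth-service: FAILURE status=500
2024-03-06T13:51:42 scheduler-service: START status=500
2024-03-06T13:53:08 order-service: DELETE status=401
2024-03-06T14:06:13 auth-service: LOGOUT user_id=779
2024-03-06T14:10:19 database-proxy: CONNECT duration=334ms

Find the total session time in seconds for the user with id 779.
3193

To calculate session duration:

1. Find LOGIN event for user_id=779: 2024-03-06T13:13:00
2. Find LOGOUT event for user_id=779: 2024-03-06T14:06:13
3. Session duration: 2024-03-06T14:06:13 - 2024-03-06T13:13:00 = 3193 seconds (53 minutes)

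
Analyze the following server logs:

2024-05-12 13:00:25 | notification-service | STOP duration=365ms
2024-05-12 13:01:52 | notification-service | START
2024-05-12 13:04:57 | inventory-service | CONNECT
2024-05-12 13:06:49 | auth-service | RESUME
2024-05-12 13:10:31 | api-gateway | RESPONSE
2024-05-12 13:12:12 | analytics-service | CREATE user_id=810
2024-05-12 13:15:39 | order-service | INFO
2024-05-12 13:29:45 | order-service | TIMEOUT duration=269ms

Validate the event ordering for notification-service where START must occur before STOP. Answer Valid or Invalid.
Invalid

To validate ordering:

1. Required order: START → STOP
2. Rule: START must occur before STOP
3. Check actual order of events for notification-service
4. Result: Invalid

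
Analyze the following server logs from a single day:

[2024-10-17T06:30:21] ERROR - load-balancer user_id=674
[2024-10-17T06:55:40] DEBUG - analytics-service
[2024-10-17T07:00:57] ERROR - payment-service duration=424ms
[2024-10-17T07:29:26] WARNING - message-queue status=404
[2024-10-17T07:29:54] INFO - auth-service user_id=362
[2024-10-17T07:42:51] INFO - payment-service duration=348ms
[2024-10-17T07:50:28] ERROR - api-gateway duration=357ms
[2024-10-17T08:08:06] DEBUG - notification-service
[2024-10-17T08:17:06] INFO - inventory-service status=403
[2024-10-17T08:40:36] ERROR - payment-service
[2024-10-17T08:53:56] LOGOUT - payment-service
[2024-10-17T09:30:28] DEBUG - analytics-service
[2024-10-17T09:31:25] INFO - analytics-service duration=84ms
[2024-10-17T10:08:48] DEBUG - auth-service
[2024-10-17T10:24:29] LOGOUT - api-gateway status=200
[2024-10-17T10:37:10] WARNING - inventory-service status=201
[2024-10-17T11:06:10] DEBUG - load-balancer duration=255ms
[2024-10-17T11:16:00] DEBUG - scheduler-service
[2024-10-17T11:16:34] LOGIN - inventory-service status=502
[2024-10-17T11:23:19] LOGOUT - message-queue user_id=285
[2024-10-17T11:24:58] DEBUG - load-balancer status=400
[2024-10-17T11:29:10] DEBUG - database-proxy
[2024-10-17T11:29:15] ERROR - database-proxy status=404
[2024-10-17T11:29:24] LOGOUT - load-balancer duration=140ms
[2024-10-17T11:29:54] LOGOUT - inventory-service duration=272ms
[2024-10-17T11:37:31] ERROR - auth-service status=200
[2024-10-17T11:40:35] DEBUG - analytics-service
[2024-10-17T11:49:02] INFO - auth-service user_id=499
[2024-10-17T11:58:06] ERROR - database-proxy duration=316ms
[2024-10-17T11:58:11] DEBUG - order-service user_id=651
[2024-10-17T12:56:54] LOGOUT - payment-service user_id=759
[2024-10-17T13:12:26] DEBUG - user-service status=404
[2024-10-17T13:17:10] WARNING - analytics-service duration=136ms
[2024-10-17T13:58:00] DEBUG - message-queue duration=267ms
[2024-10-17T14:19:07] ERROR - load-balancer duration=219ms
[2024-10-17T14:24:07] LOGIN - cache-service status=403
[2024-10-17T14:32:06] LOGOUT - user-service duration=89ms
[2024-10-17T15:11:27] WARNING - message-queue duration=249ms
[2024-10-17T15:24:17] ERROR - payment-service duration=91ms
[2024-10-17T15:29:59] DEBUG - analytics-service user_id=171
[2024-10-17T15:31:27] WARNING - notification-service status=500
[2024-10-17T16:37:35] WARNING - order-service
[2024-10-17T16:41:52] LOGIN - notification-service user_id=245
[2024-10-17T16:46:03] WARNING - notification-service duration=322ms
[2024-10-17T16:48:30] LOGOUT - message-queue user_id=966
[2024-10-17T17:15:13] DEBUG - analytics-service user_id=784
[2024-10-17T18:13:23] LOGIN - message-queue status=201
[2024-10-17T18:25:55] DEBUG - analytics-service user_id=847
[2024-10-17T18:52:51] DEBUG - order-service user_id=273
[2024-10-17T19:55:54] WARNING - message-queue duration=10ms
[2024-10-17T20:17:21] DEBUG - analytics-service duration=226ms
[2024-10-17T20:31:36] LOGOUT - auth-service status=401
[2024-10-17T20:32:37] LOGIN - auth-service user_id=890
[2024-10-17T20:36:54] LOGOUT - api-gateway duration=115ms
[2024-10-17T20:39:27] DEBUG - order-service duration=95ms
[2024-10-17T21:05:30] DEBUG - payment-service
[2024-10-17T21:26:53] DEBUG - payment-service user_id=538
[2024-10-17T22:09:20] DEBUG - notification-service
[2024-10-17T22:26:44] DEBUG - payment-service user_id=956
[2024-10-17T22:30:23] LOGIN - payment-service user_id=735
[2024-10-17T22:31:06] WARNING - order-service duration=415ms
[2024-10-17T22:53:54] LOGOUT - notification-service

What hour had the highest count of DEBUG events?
11

To find the peak hour:

1. Group all DEBUG events by hour
2. Count events in each hour
3. Find hour with maximum count
4. Peak hour: 11 (with 6 events)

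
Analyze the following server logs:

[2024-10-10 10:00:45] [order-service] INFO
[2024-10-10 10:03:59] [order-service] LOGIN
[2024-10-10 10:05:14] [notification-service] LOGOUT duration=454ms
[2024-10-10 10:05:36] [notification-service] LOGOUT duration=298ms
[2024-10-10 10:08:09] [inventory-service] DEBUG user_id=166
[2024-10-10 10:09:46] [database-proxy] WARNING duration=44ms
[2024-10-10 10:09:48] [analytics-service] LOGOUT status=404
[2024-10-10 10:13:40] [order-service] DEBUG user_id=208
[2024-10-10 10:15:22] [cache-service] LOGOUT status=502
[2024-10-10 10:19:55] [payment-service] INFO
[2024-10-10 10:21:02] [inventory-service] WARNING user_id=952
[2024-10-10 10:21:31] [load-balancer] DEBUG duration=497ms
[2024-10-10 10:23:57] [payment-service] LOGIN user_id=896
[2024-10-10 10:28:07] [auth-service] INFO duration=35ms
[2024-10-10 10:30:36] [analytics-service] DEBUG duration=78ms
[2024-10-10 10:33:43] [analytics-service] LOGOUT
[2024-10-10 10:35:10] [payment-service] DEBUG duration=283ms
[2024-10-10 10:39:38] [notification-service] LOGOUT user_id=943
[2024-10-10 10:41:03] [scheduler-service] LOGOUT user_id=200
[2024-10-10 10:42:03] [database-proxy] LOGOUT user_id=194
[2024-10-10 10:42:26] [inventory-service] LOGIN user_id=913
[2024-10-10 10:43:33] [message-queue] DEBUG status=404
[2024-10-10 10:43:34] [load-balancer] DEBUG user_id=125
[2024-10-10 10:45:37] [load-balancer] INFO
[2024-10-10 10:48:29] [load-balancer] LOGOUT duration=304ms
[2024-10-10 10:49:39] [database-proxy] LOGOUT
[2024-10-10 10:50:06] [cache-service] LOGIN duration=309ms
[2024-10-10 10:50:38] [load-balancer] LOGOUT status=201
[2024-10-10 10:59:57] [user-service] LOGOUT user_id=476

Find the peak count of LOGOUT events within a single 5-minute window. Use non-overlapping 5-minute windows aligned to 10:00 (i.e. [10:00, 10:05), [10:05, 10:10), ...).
3

To find the burst window:

1. Divide the log period into non-overlapping 5-minute windows starting at 10:00
2. Count LOGOUT events in each window
3. Find the window with maximum count
4. Maximum events in a window: 3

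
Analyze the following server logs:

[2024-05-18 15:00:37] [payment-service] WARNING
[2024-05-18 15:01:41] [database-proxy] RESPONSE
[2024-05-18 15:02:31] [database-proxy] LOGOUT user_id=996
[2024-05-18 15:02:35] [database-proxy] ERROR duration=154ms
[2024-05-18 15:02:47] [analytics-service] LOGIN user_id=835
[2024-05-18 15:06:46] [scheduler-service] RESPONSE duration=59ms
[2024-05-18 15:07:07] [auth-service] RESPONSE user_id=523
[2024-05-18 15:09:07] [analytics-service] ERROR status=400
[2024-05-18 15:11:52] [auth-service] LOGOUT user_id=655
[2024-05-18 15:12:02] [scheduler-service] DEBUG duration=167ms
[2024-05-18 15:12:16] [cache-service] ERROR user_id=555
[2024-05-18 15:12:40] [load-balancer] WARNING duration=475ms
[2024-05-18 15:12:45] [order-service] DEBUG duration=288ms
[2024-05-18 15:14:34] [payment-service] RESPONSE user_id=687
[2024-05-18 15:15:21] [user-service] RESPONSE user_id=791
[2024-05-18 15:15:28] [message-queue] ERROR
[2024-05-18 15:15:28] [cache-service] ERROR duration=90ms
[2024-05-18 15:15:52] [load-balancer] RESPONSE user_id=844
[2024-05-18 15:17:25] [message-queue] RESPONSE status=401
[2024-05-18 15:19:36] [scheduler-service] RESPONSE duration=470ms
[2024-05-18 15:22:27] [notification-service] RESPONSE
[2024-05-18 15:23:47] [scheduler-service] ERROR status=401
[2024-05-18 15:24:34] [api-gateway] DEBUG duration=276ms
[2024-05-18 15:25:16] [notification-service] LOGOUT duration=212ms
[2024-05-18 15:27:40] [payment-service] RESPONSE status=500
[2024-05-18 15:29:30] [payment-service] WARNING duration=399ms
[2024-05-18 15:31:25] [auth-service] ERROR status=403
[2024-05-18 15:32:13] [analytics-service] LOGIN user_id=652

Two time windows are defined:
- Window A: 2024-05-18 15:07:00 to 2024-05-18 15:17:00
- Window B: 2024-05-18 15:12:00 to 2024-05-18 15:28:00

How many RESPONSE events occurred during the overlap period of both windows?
3

To find overlap events:

1. Window A: 2024-05-18 15:07:00 to 2024-05-18 15:17:00
2. Window B: 2024-05-18 15:12:00 to 2024-05-18 15:28:00
3. Overlap period: 2024-05-18 15:12:00 to 2024-05-18 15:17:00
4. Count RESPONSE events in overlap: 3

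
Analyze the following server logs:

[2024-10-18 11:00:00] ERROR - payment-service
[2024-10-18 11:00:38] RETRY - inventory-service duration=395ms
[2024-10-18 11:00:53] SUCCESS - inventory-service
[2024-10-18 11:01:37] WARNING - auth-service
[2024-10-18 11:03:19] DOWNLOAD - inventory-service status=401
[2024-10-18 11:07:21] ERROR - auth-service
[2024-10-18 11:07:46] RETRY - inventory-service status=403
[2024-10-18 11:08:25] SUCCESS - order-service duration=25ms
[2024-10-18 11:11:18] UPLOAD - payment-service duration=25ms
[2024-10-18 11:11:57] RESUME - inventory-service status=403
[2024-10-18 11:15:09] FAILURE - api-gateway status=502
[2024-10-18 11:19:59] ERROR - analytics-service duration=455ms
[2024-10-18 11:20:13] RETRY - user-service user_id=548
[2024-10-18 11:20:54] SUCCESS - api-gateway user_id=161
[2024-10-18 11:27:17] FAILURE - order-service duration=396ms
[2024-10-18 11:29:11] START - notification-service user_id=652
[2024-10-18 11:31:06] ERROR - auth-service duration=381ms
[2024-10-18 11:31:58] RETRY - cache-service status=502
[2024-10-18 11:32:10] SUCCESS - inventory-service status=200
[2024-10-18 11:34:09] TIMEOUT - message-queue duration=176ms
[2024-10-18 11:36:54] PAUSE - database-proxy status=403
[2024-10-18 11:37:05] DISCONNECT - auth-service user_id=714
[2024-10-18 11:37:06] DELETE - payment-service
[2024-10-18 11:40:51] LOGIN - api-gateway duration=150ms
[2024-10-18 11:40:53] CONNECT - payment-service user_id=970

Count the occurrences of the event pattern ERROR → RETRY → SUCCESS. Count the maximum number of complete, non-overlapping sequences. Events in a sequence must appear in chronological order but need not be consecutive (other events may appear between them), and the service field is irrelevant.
4

To count sequences:

1. Look for pattern: ERROR → RETRY → SUCCESS
2. Greedily scan the log in chronological order, matching each sequence element in turn (ignoring service)
3. Each time the full pattern completes, increment the count and restart matching from the next event
4. Complete non-overlapping sequences found: 4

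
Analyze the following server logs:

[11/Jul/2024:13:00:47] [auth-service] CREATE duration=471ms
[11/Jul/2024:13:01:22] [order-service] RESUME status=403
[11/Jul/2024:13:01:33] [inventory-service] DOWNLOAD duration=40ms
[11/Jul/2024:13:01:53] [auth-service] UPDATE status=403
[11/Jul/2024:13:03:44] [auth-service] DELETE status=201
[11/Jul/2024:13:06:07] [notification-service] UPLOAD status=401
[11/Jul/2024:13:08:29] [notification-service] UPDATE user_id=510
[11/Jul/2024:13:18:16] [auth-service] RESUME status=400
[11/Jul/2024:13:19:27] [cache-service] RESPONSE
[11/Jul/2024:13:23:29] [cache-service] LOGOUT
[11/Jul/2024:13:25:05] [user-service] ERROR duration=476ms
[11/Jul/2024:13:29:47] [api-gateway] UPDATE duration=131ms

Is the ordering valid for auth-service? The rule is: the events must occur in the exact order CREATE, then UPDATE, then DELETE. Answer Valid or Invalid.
Valid

To validate ordering:

1. Required order: CREATE → UPDATE → DELETE
2. Rule: the events must occur in the exact order CREATE, then UPDATE, then DELETE
3. Check actual order of events for auth-service
4. Result: Valid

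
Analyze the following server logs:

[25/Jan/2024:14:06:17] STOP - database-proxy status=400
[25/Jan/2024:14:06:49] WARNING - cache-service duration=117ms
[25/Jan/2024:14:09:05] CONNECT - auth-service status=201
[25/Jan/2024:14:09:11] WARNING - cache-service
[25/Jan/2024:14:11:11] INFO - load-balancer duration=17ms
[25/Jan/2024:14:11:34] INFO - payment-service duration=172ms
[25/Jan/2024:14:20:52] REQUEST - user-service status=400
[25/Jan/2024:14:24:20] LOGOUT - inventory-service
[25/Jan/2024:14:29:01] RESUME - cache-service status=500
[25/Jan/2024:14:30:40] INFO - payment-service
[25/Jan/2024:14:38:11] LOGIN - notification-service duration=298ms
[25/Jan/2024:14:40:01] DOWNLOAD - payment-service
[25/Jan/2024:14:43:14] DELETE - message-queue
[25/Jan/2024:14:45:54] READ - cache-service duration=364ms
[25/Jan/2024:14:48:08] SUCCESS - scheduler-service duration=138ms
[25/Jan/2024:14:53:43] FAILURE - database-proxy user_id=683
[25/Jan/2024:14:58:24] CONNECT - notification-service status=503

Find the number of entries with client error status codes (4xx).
2

To find matching entries:

1. Pattern to match: client error status codes (4xx)
2. Scan each log entry for the pattern
3. Count matches: 2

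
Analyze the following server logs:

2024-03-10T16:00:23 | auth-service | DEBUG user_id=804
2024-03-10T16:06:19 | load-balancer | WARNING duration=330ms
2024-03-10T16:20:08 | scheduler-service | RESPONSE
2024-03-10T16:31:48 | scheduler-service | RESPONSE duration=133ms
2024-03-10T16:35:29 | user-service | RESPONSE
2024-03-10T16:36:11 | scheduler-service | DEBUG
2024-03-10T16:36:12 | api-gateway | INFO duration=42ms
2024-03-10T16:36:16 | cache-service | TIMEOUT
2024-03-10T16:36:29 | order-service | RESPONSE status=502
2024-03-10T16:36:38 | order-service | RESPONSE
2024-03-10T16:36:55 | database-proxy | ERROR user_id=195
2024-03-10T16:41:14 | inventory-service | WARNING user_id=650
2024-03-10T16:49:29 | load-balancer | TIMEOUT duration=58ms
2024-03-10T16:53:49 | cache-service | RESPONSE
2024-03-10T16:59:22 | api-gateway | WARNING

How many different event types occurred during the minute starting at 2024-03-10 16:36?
5

To count unique event types:

1. Filter events in the minute starting at 2024-03-10 16:36
2. Extract event types from matching entries
3. Count unique types: 5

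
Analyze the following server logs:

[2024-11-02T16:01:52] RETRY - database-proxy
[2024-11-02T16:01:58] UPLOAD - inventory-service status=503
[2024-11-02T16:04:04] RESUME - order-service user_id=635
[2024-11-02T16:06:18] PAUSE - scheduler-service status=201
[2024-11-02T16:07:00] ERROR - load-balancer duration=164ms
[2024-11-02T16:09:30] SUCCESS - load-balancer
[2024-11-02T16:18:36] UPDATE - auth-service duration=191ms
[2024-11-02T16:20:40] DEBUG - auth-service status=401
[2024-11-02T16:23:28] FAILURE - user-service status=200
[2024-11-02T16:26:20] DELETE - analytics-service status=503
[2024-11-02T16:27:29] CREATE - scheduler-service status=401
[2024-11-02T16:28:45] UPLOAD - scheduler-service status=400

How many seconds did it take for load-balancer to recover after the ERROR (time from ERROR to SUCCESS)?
150

To calculate recovery time:

1. Find ERROR event for load-balancer: 2024-11-02T16:07:00
2. Find next SUCCESS event for load-balancer: 2024-11-02T16:09:30
3. Recovery time: 2024-11-02T16:09:30 - 2024-11-02T16:07:00 = 150 seconds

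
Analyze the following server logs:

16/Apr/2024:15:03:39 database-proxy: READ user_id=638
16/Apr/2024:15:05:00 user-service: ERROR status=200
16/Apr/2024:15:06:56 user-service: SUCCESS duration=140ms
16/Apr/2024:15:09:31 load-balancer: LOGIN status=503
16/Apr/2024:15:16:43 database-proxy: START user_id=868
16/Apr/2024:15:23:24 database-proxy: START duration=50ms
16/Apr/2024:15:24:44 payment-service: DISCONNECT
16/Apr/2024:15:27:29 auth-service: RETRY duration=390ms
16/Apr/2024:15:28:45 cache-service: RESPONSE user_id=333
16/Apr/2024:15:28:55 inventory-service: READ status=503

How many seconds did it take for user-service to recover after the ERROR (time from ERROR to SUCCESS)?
116

To calculate recovery time:

1. Find ERROR event for user-service: 16/Apr/2024:15:05:00
2. Find next SUCCESS event for user-service: 16/Apr/2024:15:06:56
3. Recovery time: 16/Apr/2024:15:06:56 - 16/Apr/2024:15:05:00 = 116 seconds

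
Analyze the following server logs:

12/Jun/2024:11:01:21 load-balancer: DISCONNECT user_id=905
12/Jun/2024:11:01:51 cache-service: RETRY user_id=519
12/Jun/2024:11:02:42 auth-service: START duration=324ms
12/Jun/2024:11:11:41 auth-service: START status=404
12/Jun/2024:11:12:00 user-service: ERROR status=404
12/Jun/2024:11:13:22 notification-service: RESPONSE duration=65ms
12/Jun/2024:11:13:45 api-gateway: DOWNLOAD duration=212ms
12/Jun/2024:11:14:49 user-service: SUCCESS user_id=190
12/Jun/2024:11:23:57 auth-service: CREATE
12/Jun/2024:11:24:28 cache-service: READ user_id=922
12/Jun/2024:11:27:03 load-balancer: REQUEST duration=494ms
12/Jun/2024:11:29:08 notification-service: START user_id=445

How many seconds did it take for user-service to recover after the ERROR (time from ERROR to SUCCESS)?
169

To calculate recovery time:

1. Find ERROR event for user-service: 12/Jun/2024:11:12:00
2. Find next SUCCESS event for user-service: 12/Jun/2024:11:14:49
3. Recovery time: 12/Jun/2024:11:14:49 - 12/Jun/2024:11:12:00 = 169 seconds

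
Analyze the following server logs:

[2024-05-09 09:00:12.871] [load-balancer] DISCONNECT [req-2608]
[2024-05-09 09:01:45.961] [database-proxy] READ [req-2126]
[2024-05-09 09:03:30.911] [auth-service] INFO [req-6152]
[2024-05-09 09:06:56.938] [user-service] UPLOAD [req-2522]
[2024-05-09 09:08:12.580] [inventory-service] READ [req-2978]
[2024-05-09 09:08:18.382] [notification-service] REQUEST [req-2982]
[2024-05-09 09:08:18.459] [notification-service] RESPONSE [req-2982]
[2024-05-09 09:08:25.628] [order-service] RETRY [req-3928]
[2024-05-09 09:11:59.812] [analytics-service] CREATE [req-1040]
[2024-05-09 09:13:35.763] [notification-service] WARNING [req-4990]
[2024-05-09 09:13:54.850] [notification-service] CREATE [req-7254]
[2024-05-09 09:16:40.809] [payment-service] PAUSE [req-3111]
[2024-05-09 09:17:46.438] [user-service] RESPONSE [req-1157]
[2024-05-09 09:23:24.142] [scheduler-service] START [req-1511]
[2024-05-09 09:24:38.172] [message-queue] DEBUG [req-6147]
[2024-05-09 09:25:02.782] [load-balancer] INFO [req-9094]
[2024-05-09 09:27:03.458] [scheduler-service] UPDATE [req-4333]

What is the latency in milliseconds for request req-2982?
77

To calculate latency:

1. Find REQUEST with id req-2982: 2024-05-09 09:08:18.382
2. Find RESPONSE with id req-2982: 2024-05-09 09:08:18.459
3. Latency: 2024-05-09 09:08:18.459 - 2024-05-09 09:08:18.382 = 77ms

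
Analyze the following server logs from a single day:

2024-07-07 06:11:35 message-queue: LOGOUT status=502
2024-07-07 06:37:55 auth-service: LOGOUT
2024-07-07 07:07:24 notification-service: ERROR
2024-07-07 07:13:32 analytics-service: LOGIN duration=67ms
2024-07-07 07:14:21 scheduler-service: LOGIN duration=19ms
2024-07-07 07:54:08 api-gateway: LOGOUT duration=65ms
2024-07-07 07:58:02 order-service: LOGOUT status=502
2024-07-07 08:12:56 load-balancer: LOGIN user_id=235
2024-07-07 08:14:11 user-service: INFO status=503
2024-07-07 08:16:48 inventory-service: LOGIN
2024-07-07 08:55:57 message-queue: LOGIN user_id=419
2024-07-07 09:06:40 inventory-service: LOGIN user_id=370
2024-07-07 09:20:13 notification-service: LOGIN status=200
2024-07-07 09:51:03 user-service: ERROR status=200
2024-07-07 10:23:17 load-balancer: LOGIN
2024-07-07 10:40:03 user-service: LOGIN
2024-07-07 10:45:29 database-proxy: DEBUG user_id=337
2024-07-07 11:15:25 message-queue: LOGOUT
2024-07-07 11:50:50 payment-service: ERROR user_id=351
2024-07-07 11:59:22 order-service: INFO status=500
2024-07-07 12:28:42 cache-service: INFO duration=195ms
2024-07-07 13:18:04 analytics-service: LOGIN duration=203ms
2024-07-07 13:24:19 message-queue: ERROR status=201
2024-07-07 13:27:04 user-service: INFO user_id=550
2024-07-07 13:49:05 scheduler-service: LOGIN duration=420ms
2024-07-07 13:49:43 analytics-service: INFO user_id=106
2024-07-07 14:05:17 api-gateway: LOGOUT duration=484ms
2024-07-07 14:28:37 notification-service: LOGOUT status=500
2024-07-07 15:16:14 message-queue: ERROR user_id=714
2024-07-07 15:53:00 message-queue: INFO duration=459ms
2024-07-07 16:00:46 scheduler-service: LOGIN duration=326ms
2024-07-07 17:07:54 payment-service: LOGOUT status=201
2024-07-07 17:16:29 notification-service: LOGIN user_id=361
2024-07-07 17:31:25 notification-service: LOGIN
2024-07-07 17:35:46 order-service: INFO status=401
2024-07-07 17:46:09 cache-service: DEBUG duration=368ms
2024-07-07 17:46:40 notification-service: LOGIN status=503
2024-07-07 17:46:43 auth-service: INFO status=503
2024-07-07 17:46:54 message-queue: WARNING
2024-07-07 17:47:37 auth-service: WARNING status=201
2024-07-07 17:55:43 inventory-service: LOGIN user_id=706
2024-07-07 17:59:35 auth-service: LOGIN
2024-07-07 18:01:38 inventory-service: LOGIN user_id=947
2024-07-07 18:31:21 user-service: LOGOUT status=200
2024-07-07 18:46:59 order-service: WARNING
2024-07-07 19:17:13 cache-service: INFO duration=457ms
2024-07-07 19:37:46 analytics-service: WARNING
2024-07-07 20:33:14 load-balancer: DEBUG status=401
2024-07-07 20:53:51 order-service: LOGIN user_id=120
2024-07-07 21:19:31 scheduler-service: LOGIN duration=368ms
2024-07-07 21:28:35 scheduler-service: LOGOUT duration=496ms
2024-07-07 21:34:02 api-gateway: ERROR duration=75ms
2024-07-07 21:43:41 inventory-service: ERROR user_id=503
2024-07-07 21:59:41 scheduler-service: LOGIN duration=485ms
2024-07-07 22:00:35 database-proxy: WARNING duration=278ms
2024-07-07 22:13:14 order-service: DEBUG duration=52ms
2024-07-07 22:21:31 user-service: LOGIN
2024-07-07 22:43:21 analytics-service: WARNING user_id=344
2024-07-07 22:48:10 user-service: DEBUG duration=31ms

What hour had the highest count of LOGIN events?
17

To find the peak hour:

1. Group all LOGIN events by hour
2. Count events in each hour
3. Find hour with maximum count
4. Peak hour: 17 (with 5 events)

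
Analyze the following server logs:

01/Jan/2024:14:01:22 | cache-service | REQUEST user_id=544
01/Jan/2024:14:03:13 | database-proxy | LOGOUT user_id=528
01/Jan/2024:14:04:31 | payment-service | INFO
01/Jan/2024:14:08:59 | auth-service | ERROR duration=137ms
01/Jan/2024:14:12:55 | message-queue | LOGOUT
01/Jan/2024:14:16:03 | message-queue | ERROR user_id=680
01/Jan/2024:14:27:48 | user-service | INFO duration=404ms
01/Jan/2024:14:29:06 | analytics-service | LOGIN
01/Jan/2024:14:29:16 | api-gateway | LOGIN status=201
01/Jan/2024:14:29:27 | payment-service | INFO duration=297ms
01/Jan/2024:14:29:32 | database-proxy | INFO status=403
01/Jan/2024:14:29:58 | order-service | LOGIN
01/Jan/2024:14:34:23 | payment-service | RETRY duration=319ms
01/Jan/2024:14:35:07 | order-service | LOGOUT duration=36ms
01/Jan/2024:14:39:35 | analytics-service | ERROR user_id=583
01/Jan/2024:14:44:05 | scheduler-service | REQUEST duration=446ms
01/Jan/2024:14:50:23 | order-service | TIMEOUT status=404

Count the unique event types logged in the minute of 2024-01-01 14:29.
2

To count unique event types:

1. Filter events in the minute starting at 2024-01-01 14:29
2. Extract event types from matching entries
3. Count unique types: 2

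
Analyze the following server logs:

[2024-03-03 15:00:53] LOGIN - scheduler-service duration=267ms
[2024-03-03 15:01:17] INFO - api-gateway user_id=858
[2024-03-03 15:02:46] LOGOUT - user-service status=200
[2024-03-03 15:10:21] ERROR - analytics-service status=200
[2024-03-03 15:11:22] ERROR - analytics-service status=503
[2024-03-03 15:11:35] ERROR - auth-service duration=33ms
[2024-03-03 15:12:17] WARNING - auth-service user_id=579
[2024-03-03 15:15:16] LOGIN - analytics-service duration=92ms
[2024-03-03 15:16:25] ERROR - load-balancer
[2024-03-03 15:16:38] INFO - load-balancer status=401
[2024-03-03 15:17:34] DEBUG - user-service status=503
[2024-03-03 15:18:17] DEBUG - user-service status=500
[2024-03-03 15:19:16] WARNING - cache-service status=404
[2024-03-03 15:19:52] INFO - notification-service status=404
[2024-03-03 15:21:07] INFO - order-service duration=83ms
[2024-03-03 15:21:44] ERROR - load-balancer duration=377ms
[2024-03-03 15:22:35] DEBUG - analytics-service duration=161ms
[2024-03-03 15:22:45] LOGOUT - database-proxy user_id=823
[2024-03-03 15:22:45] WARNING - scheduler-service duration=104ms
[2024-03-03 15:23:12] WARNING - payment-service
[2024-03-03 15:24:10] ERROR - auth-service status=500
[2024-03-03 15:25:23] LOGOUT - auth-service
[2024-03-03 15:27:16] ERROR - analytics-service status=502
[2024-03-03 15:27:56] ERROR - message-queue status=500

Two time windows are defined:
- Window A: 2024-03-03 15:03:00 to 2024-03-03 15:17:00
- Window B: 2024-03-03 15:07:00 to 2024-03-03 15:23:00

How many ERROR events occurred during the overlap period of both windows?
4

To find overlap events:

1. Window A: 2024-03-03 15:03:00 to 2024-03-03 15:17:00
2. Window B: 2024-03-03 15:07:00 to 2024-03-03 15:23:00
3. Overlap period: 2024-03-03 15:07:00 to 2024-03-03 15:17:00
4. Count ERROR events in overlap: 4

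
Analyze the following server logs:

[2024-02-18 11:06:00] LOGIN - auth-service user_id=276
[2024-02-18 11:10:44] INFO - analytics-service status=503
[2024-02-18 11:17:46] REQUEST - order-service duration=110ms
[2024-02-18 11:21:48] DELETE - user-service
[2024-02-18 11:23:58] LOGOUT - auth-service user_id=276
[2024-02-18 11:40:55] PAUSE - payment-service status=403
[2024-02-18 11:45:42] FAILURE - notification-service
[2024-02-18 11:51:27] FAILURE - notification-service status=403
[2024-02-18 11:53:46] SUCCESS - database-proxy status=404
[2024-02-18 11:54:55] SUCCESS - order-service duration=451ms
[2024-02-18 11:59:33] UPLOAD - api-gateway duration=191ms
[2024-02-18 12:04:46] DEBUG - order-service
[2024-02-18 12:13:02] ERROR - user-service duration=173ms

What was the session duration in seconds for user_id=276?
1078

To calculate session duration:

1. Find LOGIN event for user_id=276: 2024-02-18 11:06:00
2. Find LOGOUT event for user_id=276: 2024-02-18 11:23:58
3. Session duration: 2024-02-18 11:23:58 - 2024-02-18 11:06:00 = 1078 seconds (17 minutes)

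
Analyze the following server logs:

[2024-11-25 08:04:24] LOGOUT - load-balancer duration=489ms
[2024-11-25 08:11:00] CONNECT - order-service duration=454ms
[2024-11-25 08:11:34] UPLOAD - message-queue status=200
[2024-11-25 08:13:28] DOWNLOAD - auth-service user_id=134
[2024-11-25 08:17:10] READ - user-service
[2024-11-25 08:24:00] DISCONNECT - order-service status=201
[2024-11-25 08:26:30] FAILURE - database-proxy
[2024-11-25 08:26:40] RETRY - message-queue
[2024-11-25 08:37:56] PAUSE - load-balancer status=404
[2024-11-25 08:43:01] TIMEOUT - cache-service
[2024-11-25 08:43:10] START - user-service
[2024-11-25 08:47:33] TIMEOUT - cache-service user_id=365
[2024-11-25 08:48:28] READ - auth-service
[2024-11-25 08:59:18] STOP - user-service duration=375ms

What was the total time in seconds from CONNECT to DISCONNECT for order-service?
780

To calculate state duration:

1. Find CONNECT event for order-service: 2024-11-25 08:11:00
2. Find DISCONNECT event for order-service: 2024-11-25 08:24:00
3. Calculate duration: 2024-11-25 08:24:00 - 2024-11-25 08:11:00 = 780 seconds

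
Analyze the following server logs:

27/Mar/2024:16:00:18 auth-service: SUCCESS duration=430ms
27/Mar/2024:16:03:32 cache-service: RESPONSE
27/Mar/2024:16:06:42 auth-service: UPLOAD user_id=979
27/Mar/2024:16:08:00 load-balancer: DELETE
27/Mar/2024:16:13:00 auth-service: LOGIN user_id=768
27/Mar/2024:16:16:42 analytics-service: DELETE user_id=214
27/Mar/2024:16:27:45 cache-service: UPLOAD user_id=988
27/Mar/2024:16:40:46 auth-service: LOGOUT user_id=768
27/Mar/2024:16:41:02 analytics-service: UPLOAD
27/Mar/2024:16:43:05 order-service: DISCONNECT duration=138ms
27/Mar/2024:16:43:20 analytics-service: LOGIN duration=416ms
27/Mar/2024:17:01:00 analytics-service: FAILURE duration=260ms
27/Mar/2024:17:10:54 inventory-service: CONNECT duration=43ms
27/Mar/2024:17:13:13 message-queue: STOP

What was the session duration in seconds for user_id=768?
1666

To calculate session duration:

1. Find LOGIN event for user_id=768: 27/Mar/2024:16:13:00
2. Find LOGOUT event for user_id=768: 27/Mar/2024:16:40:46
3. Session duration: 27/Mar/2024:16:40:46 - 27/Mar/2024:16:13:00 = 1666 seconds (27 minutes)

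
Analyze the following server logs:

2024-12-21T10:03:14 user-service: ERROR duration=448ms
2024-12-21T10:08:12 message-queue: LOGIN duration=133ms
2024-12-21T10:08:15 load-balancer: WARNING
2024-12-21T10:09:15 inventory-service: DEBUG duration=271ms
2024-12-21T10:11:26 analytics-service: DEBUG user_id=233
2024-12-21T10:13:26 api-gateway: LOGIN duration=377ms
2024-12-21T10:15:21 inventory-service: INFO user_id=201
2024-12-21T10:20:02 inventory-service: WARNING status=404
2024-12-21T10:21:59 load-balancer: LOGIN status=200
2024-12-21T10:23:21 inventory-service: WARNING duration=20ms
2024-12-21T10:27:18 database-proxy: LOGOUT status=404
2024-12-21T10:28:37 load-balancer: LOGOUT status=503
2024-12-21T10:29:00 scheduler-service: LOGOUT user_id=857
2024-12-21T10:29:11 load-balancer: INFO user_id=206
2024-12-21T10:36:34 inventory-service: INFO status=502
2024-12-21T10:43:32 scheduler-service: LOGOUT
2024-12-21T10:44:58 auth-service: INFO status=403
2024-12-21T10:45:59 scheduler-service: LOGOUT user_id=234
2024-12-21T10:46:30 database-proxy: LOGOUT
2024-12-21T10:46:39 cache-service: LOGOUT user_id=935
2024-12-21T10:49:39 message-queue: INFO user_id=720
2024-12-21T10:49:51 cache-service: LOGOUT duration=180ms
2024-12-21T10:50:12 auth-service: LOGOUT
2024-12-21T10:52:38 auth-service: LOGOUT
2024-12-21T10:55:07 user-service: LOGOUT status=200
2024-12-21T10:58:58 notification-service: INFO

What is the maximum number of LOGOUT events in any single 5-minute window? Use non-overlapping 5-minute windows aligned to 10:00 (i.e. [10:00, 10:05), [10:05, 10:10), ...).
4

To find the burst window:

1. Divide the log period into non-overlapping 5-minute windows starting at 10:00
2. Count LOGOUT events in each window
3. Find the window with maximum count
4. Maximum events in a window: 4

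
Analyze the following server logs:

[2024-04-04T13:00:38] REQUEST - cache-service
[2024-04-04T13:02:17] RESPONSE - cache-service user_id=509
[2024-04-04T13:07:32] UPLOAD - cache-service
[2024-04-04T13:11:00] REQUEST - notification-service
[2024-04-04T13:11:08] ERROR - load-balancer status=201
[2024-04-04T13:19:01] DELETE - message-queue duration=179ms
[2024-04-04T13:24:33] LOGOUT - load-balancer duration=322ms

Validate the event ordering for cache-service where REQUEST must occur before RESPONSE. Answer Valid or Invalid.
Valid

To validate ordering:

1. Required order: REQUEST → RESPONSE
2. Rule: REQUEST must occur before RESPONSE
3. Check actual order of events for cache-service
4. Result: Valid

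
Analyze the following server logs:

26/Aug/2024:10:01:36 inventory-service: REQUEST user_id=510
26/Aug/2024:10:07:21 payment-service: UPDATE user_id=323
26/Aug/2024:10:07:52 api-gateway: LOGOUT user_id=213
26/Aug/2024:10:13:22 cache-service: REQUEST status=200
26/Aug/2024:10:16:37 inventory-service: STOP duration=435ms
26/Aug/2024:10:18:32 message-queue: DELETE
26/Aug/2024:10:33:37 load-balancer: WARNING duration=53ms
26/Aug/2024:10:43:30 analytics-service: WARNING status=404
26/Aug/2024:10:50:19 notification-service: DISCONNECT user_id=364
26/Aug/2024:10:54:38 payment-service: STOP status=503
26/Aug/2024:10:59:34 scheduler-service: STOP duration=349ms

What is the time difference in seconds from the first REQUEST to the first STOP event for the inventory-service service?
901

To find the time between events:

1. Locate the first REQUEST event for inventory-service: 26/Aug/2024:10:01:36
2. Locate the first STOP event for inventory-service: 26/Aug/2024:10:16:37
3. Calculate the difference: 26/Aug/2024:10:16:37 - 26/Aug/2024:10:01:36 = 901 seconds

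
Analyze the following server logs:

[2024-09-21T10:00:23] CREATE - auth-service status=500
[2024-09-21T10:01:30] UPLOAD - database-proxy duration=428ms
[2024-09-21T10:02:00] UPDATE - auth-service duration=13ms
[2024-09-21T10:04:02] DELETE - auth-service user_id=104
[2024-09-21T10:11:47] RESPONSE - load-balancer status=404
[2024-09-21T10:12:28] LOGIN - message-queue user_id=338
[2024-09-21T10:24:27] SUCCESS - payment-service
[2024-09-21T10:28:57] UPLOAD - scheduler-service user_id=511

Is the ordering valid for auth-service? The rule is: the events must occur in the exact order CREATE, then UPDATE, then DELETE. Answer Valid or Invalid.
Valid

To validate ordering:

1. Required order: CREATE → UPDATE → DELETE
2. Rule: the events must occur in the exact order CREATE, then UPDATE, then DELETE
3. Check actual order of events for auth-service
4. Result: Valid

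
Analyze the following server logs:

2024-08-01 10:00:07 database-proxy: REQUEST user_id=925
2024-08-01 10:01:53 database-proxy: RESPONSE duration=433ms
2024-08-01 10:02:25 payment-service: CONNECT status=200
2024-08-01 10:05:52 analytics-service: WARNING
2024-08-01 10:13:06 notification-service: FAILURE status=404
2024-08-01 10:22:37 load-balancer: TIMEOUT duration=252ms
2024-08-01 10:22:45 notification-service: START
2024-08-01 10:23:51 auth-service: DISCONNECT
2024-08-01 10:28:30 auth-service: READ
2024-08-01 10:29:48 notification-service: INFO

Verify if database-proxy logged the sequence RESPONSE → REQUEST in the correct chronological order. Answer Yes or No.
No

To verify sequence order:

1. Find all events in sequence RESPONSE → REQUEST for database-proxy
2. Extract their timestamps
3. Check if timestamps are in ascending order
4. Result: No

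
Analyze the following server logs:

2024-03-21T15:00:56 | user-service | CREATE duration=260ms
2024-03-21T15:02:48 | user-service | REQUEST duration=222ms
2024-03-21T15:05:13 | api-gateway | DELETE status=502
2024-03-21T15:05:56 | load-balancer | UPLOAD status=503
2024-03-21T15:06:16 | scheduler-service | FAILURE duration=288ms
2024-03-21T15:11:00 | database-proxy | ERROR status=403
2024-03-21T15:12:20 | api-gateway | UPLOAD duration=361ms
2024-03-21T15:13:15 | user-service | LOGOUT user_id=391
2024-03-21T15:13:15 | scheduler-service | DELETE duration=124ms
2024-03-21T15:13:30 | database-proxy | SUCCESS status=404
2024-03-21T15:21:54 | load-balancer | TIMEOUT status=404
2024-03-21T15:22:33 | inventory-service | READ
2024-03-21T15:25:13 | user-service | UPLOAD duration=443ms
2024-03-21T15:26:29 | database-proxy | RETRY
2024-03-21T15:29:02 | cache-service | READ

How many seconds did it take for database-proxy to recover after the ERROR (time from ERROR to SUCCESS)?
150

To calculate recovery time:

1. Find ERROR event for database-proxy: 2024-03-21T15:11:00
2. Find next SUCCESS event for database-proxy: 2024-03-21T15:13:30
3. Recovery time: 2024-03-21T15:13:30 - 2024-03-21T15:11:00 = 150 seconds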